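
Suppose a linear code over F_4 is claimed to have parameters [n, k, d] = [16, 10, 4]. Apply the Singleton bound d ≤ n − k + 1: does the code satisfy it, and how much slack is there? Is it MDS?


Singleton RHS = n − k + 1 = 7, slack = 3, bound satisfied, not MDS.

Singleton bound: d ≤ n − k + 1.
Here n = 16, k = 10, so n − k + 1 = 7.
Given d = 4, check d ≤ 7: YES.
Slack = (n − k + 1) − d = 3.
The code is NOT MDS (slack = 3 > 0).
Description: the claimed parameters are [16, 10, 4]_4; such a code would be non-MDS.


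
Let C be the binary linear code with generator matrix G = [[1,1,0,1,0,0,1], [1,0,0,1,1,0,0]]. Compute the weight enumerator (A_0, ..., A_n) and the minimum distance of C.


Weight distribution: A_0 = 1, A_3 = 2, A_4 = 1. Minimum distance d = 3.

Enumerate all 2^2 = 4 messages m ∈ F_2^2.
For each, compute codeword c = mG in F_2^7, then tally its weight.
  m = 00 → c = 0000000, weight = 0.
  m = 10 → c = 1101001, weight = 4.
  m = 01 → c = 1001100, weight = 3.
  m = 11 → c = 0100101, weight = 3.
Tally weights:
  weight 0: 1 codewords.
  weight 3: 2 codewords.
  weight 4: 1 codewords.
Minimum distance d = smallest w > 0 with A_w > 0 = 3.
Sanity: Σ A_w = 4 = 2^2 = 4 ✓.


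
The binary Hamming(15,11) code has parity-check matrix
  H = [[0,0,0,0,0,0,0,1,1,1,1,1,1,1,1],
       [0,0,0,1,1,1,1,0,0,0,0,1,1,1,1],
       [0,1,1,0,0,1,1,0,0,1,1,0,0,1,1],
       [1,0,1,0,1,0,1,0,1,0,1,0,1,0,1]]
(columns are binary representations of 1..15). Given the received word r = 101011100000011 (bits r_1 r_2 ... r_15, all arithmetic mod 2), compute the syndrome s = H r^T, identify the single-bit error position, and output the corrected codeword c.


s = (0, 1, 1, 1)^T, error position = 7, corrected codeword c = 101011000000011

Compute s = H r^T mod 2 one row at a time:
  s_1 = 0 + 0 + 0 + 0 + 0 + 0 + 1 + 1 = 2 ≡ 0 (mod 2).
  s_2 = 0 + 1 + 1 + 1 + 0 + 0 + 1 + 1 = 5 ≡ 1 (mod 2).
  s_3 = 0 + 1 + 1 + 1 + 0 + 0 + 1 + 1 = 5 ≡ 1 (mod 2).
  s_4 = 1 + 1 + 1 + 1 + 0 + 0 + 0 + 1 = 5 ≡ 1 (mod 2).
s = (0, 1, 1, 1)^T — this equals column 7 of H (binary 0111), so error is at position 7.
Correct: flip bit 7 of r = 101011100000011 to get c = 101011000000011.


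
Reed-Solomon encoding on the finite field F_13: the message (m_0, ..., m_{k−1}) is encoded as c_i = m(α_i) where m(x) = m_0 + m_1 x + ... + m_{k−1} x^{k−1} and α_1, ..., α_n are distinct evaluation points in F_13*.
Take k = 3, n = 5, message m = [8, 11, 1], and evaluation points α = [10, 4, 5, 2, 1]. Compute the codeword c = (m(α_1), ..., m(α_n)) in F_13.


c = [10, 3, 10, 8, 7]

Message polynomial: m(x) = 8 + 11·x + 1·x^2 (mod 13).
For each evaluation point α_i, compute m(α_i) mod 13:
  α_1 = 10: Horner steps 1 → 8 → 10, so m(10) = 10.
  α_2 = 4: Horner steps 1 → 2 → 3, so m(4) = 3.
  α_3 = 5: Horner steps 1 → 3 → 10, so m(5) = 10.
  α_4 = 2: Horner steps 1 → 0 → 8, so m(2) = 8.
  α_5 = 1: Horner steps 1 → 12 → 7, so m(1) = 7.
Codeword c = [10, 3, 10, 8, 7] ∈ F_13^5.


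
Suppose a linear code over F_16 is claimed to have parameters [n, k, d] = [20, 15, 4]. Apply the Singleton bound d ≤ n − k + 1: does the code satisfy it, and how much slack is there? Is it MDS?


Singleton RHS = n − k + 1 = 6, slack = 2, bound satisfied, not MDS.

Singleton bound: d ≤ n − k + 1.
Here n = 20, k = 15, so n − k + 1 = 6.
Given d = 4, check d ≤ 6: YES.
Slack = (n − k + 1) − d = 2.
The code is NOT MDS (slack = 2 > 0).
Description: the claimed parameters are [20, 15, 4]_16; such a code would be non-MDS.


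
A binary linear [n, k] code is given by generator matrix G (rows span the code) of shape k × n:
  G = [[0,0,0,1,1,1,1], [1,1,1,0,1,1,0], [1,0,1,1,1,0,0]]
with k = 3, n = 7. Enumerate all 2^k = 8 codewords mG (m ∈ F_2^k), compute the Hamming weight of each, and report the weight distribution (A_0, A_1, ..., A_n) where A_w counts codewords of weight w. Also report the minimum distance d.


Weight distribution: A_0 = 1, A_3 = 2, A_4 = 3, A_5 = 2. Minimum distance d = 3.

Enumerate all 2^3 = 8 messages m ∈ F_2^3.
For each, compute codeword c = mG in F_2^7, then tally its weight.
  m = 000 → c = 0000000, weight = 0.
  m = 100 → c = 0001111, weight = 4.
  m = 010 → c = 1110110, weight = 5.
  m = 110 → c = 1111001, weight = 5.
  m = 001 → c = 1011100, weight = 4.
  m = 101 → c = 1010011, weight = 4.
  m = 011 → c = 0101010, weight = 3.
  m = 111 → c = 0100101, weight = 3.
Tally weights:
  weight 0: 1 codewords.
  weight 3: 2 codewords.
  weight 4: 3 codewords.
  weight 5: 2 codewords.
Minimum distance d = smallest w > 0 with A_w > 0 = 3.
Sanity: Σ A_w = 8 = 2^3 = 8 ✓.


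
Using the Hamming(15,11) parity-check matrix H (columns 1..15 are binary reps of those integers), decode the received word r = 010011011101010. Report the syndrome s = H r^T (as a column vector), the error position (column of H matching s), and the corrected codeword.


s = (1, 0, 0, 0)^T, error position = 8, corrected codeword c = 010011001101010

Compute s = H r^T mod 2 one row at a time:
  s_1 = 1 + 1 + 1 + 0 + 1 + 0 + 1 + 0 = 5 ≡ 1 (mod 2).
  s_2 = 0 + 1 + 1 + 0 + 1 + 0 + 1 + 0 = 4 ≡ 0 (mod 2).
  s_3 = 1 + 0 + 1 + 0 + 1 + 0 + 1 + 0 = 4 ≡ 0 (mod 2).
  s_4 = 0 + 0 + 1 + 0 + 1 + 0 + 0 + 0 = 2 ≡ 0 (mod 2).
s = (1, 0, 0, 0)^T — this equals column 8 of H (binary 1000), so error is at position 8.
Correct: flip bit 8 of r = 010011011101010 to get c = 010011001101010.


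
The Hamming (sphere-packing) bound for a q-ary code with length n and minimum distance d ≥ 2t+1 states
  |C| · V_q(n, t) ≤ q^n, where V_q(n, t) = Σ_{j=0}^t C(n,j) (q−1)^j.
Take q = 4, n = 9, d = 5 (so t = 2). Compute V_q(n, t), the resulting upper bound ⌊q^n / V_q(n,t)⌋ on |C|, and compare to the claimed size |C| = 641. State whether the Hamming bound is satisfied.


V_q(n, t) = 352, q^n = 262144, Hamming bound = 744, |C| = 641 ≤ bound (satisfied).

Step 1: Compute V_q(n, t) = Σ_{j=0}^2 C(n, j) (q−1)^j.
  j = 0: C(9,0)·(3)^0 = 1·1 = 1.
  j = 1: C(9,1)·(3)^1 = 9·3 = 27.
  j = 2: C(9,2)·(3)^2 = 36·9 = 324.
  V_q(n, t) = 1 + 27 + 324 = 352.
Step 2: q^n = 4^9 = 262144.
Step 3: Hamming bound ⌊q^n / V_q(n,t)⌋ = ⌊262144/352⌋ = 744.
Step 4: Compare |C| = 641 to 744: satisfied.
The claimed |C| lies below the Hamming bound.


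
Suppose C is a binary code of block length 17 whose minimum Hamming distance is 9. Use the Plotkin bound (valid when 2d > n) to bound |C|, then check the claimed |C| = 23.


Plotkin bound M ≤ 18; given |C| = 23 > bound (violated).

Check applicability: 2d = 18, n = 17.
2d − n = 1 > 0, so Plotkin applies.
Compute d/(2d−n) = 9/1 ≈ 9.0000.
⌊d/(2d−n)⌋ = 9.
Plotkin bound: M ≤ 2·9 = 18.
Given |C| = 23, check: VIOLATED.
This |C| is above the Plotkin bound, so no binary code with n = 17, d = 9 and 23 codewords exists.


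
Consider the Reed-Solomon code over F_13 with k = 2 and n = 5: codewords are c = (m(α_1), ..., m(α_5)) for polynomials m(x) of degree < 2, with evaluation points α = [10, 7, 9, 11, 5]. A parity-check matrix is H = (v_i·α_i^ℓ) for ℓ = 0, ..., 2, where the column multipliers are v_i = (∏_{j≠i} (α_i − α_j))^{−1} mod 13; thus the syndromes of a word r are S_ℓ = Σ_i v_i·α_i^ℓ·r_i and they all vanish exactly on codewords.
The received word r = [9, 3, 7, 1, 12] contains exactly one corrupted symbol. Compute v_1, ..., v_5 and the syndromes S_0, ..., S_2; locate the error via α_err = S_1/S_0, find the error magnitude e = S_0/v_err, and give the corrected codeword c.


S = (9, 8, 10), error at position 4, error magnitude e = 3, c = [9, 3, 7, 11, 12].

Step 1: column multipliers v_i = (∏_{j≠i}(α_i − α_j))^{−1} mod 13.
  i = 1 (α = 10): (10−7)(10−9)(10−11)(10−5) = 3·1·(−1)·5 = −15 ≡ 11, so v_1 = 11^{−1} = 6 (mod 13).
  i = 2 (α = 7): (7−10)(7−9)(7−11)(7−5) = (−3)·(−2)·(−4)·2 = −48 ≡ 4, so v_2 = 4^{−1} = 10 (mod 13).
  i = 3 (α = 9): (9−10)(9−7)(9−11)(9−5) = (−1)·2·(−2)·4 = 16 ≡ 3, so v_3 = 3^{−1} = 9 (mod 13).
  i = 4 (α = 11): (11−10)(11−7)(11−9)(11−5) = 1·4·2·6 = 48 ≡ 9, so v_4 = 9^{−1} = 3 (mod 13).
  i = 5 (α = 5): (5−10)(5−7)(5−9)(5−11) = (−5)·(−2)·(−4)·(−6) = 240 ≡ 6, so v_5 = 6^{−1} = 11 (mod 13).
  v = [6, 10, 9, 3, 11].
Step 2: syndromes of r = [9, 3, 7, 1, 12] (all sums mod 13).
  S_0 = Σ v_i r_i = 6·9 + 10·3 + 9·7 + 3·1 + 11·12 = 282 ≡ 9.
  S_1 = Σ v_i α_i r_i = 6·10·9 + 10·7·3 + 9·9·7 + 3·11·1 + 11·5·12 = 2010 ≡ 8.
  α_i^2 mod 13 = [9, 10, 3, 4, 12].
  S_2 = Σ v_i α_i^2 r_i = 6·9·9 + 10·10·3 + 9·3·7 + 3·4·1 + 11·12·12 = 2571 ≡ 10.
  S = (9, 8, 10) ≠ 0, so r is not a codeword (an error is present).
Step 3: locate the error. For a single error e at position i, S_ℓ = v_i·e·α_i^ℓ, so α_err = S_1/S_0.
  S_0^{−1} = 9^{−1} = 3 (mod 13), so α_err = 8·3 = 24 ≡ 11 = α_4. Error position i = 4.
  Consistency check: S_2/S_1 = 10·5 = 50 ≡ 11 = α_err ✓ (single-error assumption holds).
Step 4: error magnitude e = S_0/v_4 = S_0·∏_{j≠4}(α_4 − α_j) = 9·9 = 81 ≡ 3 (mod 13).
Step 5: correct position 4: c_4 = r_4 − e = 1 − 3 ≡ 11 (mod 13). Hence c = [9, 3, 7, 11, 12].
  Check: interpolating c through the α_i gives m(x) = 2 + 2·x (degree < 2) with m(α_i) = c_i for every i, so c is indeed a codeword.


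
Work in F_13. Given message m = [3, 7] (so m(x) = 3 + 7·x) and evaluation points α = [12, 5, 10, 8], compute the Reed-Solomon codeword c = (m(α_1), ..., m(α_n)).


c = [9, 12, 8, 7]

Message polynomial: m(x) = 3 + 7·x (mod 13).
For each evaluation point α_i, compute m(α_i) mod 13:
  α_1 = 12: Horner steps 7 → 9, so m(12) = 9.
  α_2 = 5: Horner steps 7 → 12, so m(5) = 12.
  α_3 = 10: Horner steps 7 → 8, so m(10) = 8.
  α_4 = 8: Horner steps 7 → 7, so m(8) = 7.
Codeword c = [9, 12, 8, 7] ∈ F_13^4.


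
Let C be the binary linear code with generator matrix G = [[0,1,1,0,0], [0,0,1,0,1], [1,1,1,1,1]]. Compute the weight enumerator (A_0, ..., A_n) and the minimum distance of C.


Weight distribution: A_0 = 1, A_2 = 3, A_3 = 3, A_5 = 1. Minimum distance d = 2.

Enumerate all 2^3 = 8 messages m ∈ F_2^3.
For each, compute codeword c = mG in F_2^5, then tally its weight.
  m = 000 → c = 00000, weight = 0.
  m = 100 → c = 01100, weight = 2.
  m = 010 → c = 00101, weight = 2.
  m = 110 → c = 01001, weight = 2.
  m = 001 → c = 11111, weight = 5.
  m = 101 → c = 10011, weight = 3.
  m = 011 → c = 11010, weight = 3.
  m = 111 → c = 10110, weight = 3.
Tally weights:
  weight 0: 1 codewords.
  weight 2: 3 codewords.
  weight 3: 3 codewords.
  weight 5: 1 codewords.
Minimum distance d = smallest w > 0 with A_w > 0 = 2.
Sanity: Σ A_w = 8 = 2^3 = 8 ✓.


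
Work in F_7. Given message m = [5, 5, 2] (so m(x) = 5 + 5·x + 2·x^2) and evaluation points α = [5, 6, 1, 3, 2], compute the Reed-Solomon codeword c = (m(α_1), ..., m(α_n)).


c = [3, 2, 5, 3, 2]

Message polynomial: m(x) = 5 + 5·x + 2·x^2 (mod 7).
For each evaluation point α_i, compute m(α_i) mod 7:
  α_1 = 5: Horner steps 2 → 1 → 3, so m(5) = 3.
  α_2 = 6: Horner steps 2 → 3 → 2, so m(6) = 2.
  α_3 = 1: Horner steps 2 → 0 → 5, so m(1) = 5.
  α_4 = 3: Horner steps 2 → 4 → 3, so m(3) = 3.
  α_5 = 2: Horner steps 2 → 2 → 2, so m(2) = 2.
Codeword c = [3, 2, 5, 3, 2] ∈ F_7^5.


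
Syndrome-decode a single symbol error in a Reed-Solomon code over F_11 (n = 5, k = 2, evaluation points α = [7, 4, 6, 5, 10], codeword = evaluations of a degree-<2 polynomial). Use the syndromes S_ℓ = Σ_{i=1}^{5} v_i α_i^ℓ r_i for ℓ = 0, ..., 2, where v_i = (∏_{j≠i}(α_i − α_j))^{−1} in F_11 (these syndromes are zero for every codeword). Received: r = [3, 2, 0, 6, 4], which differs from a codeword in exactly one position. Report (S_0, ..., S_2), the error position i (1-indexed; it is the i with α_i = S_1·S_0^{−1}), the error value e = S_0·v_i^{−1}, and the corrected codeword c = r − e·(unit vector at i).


S = (7, 9, 10), error at position 3, error magnitude e = 1, c = [3, 2, 10, 6, 4].

Step 1: column multipliers v_i = (∏_{j≠i}(α_i − α_j))^{−1} mod 11.
  i = 1 (α = 7): (7−4)(7−6)(7−5)(7−10) = 3·1·2·(−3) = −18 ≡ 4, so v_1 = 4^{−1} = 3 (mod 11).
  i = 2 (α = 4): (4−7)(4−6)(4−5)(4−10) = (−3)·(−2)·(−1)·(−6) = 36 ≡ 3, so v_2 = 3^{−1} = 4 (mod 11).
  i = 3 (α = 6): (6−7)(6−4)(6−5)(6−10) = (−1)·2·1·(−4) = 8 ≡ 8, so v_3 = 8^{−1} = 7 (mod 11).
  i = 4 (α = 5): (5−7)(5−4)(5−6)(5−10) = (−2)·1·(−1)·(−5) = −10 ≡ 1, so v_4 = 1^{−1} = 1 (mod 11).
  i = 5 (α = 10): (10−7)(10−4)(10−6)(10−5) = 3·6·4·5 = 360 ≡ 8, so v_5 = 8^{−1} = 7 (mod 11).
  v = [3, 4, 7, 1, 7].
Step 2: syndromes of r = [3, 2, 0, 6, 4] (all sums mod 11).
  S_0 = Σ v_i r_i = 3·3 + 4·2 + 7·0 + 1·6 + 7·4 = 51 ≡ 7.
  S_1 = Σ v_i α_i r_i = 3·7·3 + 4·4·2 + 7·6·0 + 1·5·6 + 7·10·4 = 405 ≡ 9.
  α_i^2 mod 11 = [5, 5, 3, 3, 1].
  S_2 = Σ v_i α_i^2 r_i = 3·5·3 + 4·5·2 + 7·3·0 + 1·3·6 + 7·1·4 = 131 ≡ 10.
  S = (7, 9, 10) ≠ 0, so r is not a codeword (an error is present).
Step 3: locate the error. For a single error e at position i, S_ℓ = v_i·e·α_i^ℓ, so α_err = S_1/S_0.
  S_0^{−1} = 7^{−1} = 8 (mod 11), so α_err = 9·8 = 72 ≡ 6 = α_3. Error position i = 3.
  Consistency check: S_2/S_1 = 10·5 = 50 ≡ 6 = α_err ✓ (single-error assumption holds).
Step 4: error magnitude e = S_0/v_3 = S_0·∏_{j≠3}(α_3 − α_j) = 7·8 = 56 ≡ 1 (mod 11).
Step 5: correct position 3: c_3 = r_3 − e = 0 − 1 ≡ 10 (mod 11). Hence c = [3, 2, 10, 6, 4].
  Check: interpolating c through the α_i gives m(x) = 8 + 4·x (degree < 2) with m(α_i) = c_i for every i, so c is indeed a codeword.


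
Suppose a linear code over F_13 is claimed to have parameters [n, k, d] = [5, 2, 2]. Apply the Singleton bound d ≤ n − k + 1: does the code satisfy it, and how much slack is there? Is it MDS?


Singleton RHS = n − k + 1 = 4, slack = 2, bound satisfied, not MDS.

Singleton bound: d ≤ n − k + 1.
Here n = 5, k = 2, so n − k + 1 = 4.
Given d = 2, check d ≤ 4: YES.
Slack = (n − k + 1) − d = 2.
The code is NOT MDS (slack = 2 > 0).
Description: the claimed parameters are [5, 2, 2]_13; such a code would be non-MDS.


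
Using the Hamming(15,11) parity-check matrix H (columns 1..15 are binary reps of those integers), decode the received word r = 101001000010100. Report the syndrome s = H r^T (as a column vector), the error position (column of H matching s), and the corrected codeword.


s = (0, 0, 1, 0)^T, error position = 2, corrected codeword c = 111001000010100

Compute s = H r^T mod 2 one row at a time:
  s_1 = 0 + 0 + 0 + 1 + 0 + 1 + 0 + 0 = 2 ≡ 0 (mod 2).
  s_2 = 0 + 0 + 1 + 0 + 0 + 1 + 0 + 0 = 2 ≡ 0 (mod 2).
  s_3 = 0 + 1 + 1 + 0 + 0 + 1 + 0 + 0 = 3 ≡ 1 (mod 2).
  s_4 = 1 + 1 + 0 + 0 + 0 + 1 + 1 + 0 = 4 ≡ 0 (mod 2).
s = (0, 0, 1, 0)^T — this equals column 2 of H (binary 0010), so error is at position 2.
Correct: flip bit 2 of r = 101001000010100 to get c = 111001000010100.


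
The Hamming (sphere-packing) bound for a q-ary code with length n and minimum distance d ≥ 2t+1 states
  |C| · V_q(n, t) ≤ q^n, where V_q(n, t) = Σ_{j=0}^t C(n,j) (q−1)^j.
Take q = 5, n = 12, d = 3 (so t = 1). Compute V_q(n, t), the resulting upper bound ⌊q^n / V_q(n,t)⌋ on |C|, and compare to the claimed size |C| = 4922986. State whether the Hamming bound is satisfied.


V_q(n, t) = 49, q^n = 244140625, Hamming bound = 4982461, |C| = 4922986 ≤ bound (satisfied).

Step 1: Compute V_q(n, t) = Σ_{j=0}^1 C(n, j) (q−1)^j.
  j = 0: C(12,0)·(4)^0 = 1·1 = 1.
  j = 1: C(12,1)·(4)^1 = 12·4 = 48.
  V_q(n, t) = 1 + 48 = 49.
Step 2: q^n = 5^12 = 244140625.
Step 3: Hamming bound ⌊q^n / V_q(n,t)⌋ = ⌊244140625/49⌋ = 4982461.
Step 4: Compare |C| = 4922986 to 4982461: satisfied.
The claimed |C| lies below the Hamming bound.


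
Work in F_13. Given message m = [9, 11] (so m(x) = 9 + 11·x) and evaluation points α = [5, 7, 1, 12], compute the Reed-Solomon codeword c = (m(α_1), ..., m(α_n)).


c = [12, 8, 7, 11]

Message polynomial: m(x) = 9 + 11·x (mod 13).
For each evaluation point α_i, compute m(α_i) mod 13:
  α_1 = 5: Horner steps 11 → 12, so m(5) = 12.
  α_2 = 7: Horner steps 11 → 8, so m(7) = 8.
  α_3 = 1: Horner steps 11 → 7, so m(1) = 7.
  α_4 = 12: Horner steps 11 → 11, so m(12) = 11.
Codeword c = [12, 8, 7, 11] ∈ F_13^4.


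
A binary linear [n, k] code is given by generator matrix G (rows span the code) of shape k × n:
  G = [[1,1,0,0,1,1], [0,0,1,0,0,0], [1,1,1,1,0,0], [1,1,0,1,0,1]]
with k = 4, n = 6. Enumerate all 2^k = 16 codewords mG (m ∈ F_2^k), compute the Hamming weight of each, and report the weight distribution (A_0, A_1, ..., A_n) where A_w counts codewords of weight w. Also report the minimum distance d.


Weight distribution: A_0 = 1, A_1 = 2, A_2 = 2, A_3 = 4, A_4 = 5, A_5 = 2. Minimum distance d = 1.

Enumerate all 2^4 = 16 messages m ∈ F_2^4.
For each, compute codeword c = mG in F_2^6, then tally its weight.
  m = 0000 → c = 000000, weight = 0.
  m = 1000 → c = 110011, weight = 4.
  m = 0100 → c = 001000, weight = 1.
  m = 1100 → c = 111011, weight = 5.
  m = 0010 → c = 111100, weight = 4.
  m = 1010 → c = 001111, weight = 4.
  m = 0110 → c = 110100, weight = 3.
  m = 1110 → c = 000111, weight = 3.
  m = 0001 → c = 110101, weight = 4.
  m = 1001 → c = 000110, weight = 2.
  m = 0101 → c = 111101, weight = 5.
  m = 1101 → c = 001110, weight = 3.
  m = 0011 → c = 001001, weight = 2.
  m = 1011 → c = 111010, weight = 4.
  m = 0111 → c = 000001, weight = 1.
  m = 1111 → c = 110010, weight = 3.
Tally weights:
  weight 0: 1 codewords.
  weight 1: 2 codewords.
  weight 2: 2 codewords.
  weight 3: 4 codewords.
  weight 4: 5 codewords.
  weight 5: 2 codewords.
Minimum distance d = smallest w > 0 with A_w > 0 = 1.
Sanity: Σ A_w = 16 = 2^4 = 16 ✓.


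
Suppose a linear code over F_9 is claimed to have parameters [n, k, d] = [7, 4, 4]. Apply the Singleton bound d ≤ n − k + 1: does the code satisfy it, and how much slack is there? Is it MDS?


Singleton RHS = n − k + 1 = 4, slack = 0, bound satisfied, MDS.

Singleton bound: d ≤ n − k + 1.
Here n = 7, k = 4, so n − k + 1 = 4.
Given d = 4, check d ≤ 4: YES.
Slack = (n − k + 1) − d = 0.
The code is MDS (slack = 0).
Description: the claimed parameters are [7, 4, 4]_9; such a code would be MDS (meets Singleton bound).


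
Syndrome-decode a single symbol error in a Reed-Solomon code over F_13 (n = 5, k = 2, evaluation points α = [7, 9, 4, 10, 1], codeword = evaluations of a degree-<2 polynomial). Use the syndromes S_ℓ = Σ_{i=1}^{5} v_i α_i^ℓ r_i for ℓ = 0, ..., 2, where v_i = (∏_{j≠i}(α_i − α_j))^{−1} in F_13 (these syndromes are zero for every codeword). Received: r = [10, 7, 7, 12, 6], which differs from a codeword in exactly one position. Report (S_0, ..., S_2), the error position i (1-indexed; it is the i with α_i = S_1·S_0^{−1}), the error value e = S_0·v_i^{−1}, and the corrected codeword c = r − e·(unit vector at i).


S = (4, 3, 12), error at position 3, error magnitude e = 12, c = [10, 7, 8, 12, 6].

Step 1: column multipliers v_i = (∏_{j≠i}(α_i − α_j))^{−1} mod 13.
  i = 1 (α = 7): (7−9)(7−4)(7−10)(7−1) = (−2)·3·(−3)·6 = 108 ≡ 4, so v_1 = 4^{−1} = 10 (mod 13).
  i = 2 (α = 9): (9−7)(9−4)(9−10)(9−1) = 2·5·(−1)·8 = −80 ≡ 11, so v_2 = 11^{−1} = 6 (mod 13).
  i = 3 (α = 4): (4−7)(4−9)(4−10)(4−1) = (−3)·(−5)·(−6)·3 = −270 ≡ 3, so v_3 = 3^{−1} = 9 (mod 13).
  i = 4 (α = 10): (10−7)(10−9)(10−4)(10−1) = 3·1·6·9 = 162 ≡ 6, so v_4 = 6^{−1} = 11 (mod 13).
  i = 5 (α = 1): (1−7)(1−9)(1−4)(1−10) = (−6)·(−8)·(−3)·(−9) = 1296 ≡ 9, so v_5 = 9^{−1} = 3 (mod 13).
  v = [10, 6, 9, 11, 3].
Step 2: syndromes of r = [10, 7, 7, 12, 6] (all sums mod 13).
  S_0 = Σ v_i r_i = 10·10 + 6·7 + 9·7 + 11·12 + 3·6 = 355 ≡ 4.
  S_1 = Σ v_i α_i r_i = 10·7·10 + 6·9·7 + 9·4·7 + 11·10·12 + 3·1·6 = 2668 ≡ 3.
  α_i^2 mod 13 = [10, 3, 3, 9, 1].
  S_2 = Σ v_i α_i^2 r_i = 10·10·10 + 6·3·7 + 9·3·7 + 11·9·12 + 3·1·6 = 2521 ≡ 12.
  S = (4, 3, 12) ≠ 0, so r is not a codeword (an error is present).
Step 3: locate the error. For a single error e at position i, S_ℓ = v_i·e·α_i^ℓ, so α_err = S_1/S_0.
  S_0^{−1} = 4^{−1} = 10 (mod 13), so α_err = 3·10 = 30 ≡ 4 = α_3. Error position i = 3.
  Consistency check: S_2/S_1 = 12·9 = 108 ≡ 4 = α_err ✓ (single-error assumption holds).
Step 4: error magnitude e = S_0/v_3 = S_0·∏_{j≠3}(α_3 − α_j) = 4·3 = 12 ≡ 12 (mod 13).
Step 5: correct position 3: c_3 = r_3 − e = 7 − 12 ≡ 8 (mod 13). Hence c = [10, 7, 8, 12, 6].
  Check: interpolating c through the α_i gives m(x) = 1 + 5·x (degree < 2) with m(α_i) = c_i for every i, so c is indeed a codeword.


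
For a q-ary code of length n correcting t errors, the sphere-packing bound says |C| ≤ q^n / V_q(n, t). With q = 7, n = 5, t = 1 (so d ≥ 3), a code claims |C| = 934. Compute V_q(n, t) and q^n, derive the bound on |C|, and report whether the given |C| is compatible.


V_q(n, t) = 31, q^n = 16807, Hamming bound = 542, |C| = 934 > bound (violated).

Step 1: Compute V_q(n, t) = Σ_{j=0}^1 C(n, j) (q−1)^j.
  j = 0: C(5,0)·(6)^0 = 1·1 = 1.
  j = 1: C(5,1)·(6)^1 = 5·6 = 30.
  V_q(n, t) = 1 + 30 = 31.
Step 2: q^n = 7^5 = 16807.
Step 3: Hamming bound ⌊q^n / V_q(n,t)⌋ = ⌊16807/31⌋ = 542.
Step 4: Compare |C| = 934 to 542: violated.
The claimed |C| lies above the Hamming bound, so no 7-ary code of length 5 with d ≥ 3 can have 934 codewords.


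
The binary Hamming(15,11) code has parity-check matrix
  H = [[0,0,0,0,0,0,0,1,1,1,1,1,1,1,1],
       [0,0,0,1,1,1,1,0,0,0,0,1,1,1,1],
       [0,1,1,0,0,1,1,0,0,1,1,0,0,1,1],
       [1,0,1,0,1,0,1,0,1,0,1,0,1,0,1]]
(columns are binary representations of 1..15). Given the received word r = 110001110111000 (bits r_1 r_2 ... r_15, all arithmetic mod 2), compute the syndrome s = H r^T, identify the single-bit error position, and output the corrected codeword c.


s = (0, 1, 1, 1)^T, error position = 7, corrected codeword c = 110001010111000

Compute s = H r^T mod 2 one row at a time:
  s_1 = 1 + 0 + 1 + 1 + 1 + 0 + 0 + 0 = 4 ≡ 0 (mod 2).
  s_2 = 0 + 0 + 1 + 1 + 1 + 0 + 0 + 0 = 3 ≡ 1 (mod 2).
  s_3 = 1 + 0 + 1 + 1 + 1 + 1 + 0 + 0 = 5 ≡ 1 (mod 2).
  s_4 = 1 + 0 + 0 + 1 + 0 + 1 + 0 + 0 = 3 ≡ 1 (mod 2).
s = (0, 1, 1, 1)^T — this equals column 7 of H (binary 0111), so error is at position 7.
Correct: flip bit 7 of r = 110001110111000 to get c = 110001010111000.


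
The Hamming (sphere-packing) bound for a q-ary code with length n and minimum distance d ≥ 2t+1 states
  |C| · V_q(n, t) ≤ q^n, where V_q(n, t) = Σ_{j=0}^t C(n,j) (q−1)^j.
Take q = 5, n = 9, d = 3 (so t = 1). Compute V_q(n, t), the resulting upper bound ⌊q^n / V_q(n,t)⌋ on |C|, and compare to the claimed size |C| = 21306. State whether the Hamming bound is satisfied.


V_q(n, t) = 37, q^n = 1953125, Hamming bound = 52787, |C| = 21306 ≤ bound (satisfied).

Step 1: Compute V_q(n, t) = Σ_{j=0}^1 C(n, j) (q−1)^j.
  j = 0: C(9,0)·(4)^0 = 1·1 = 1.
  j = 1: C(9,1)·(4)^1 = 9·4 = 36.
  V_q(n, t) = 1 + 36 = 37.
Step 2: q^n = 5^9 = 1953125.
Step 3: Hamming bound ⌊q^n / V_q(n,t)⌋ = ⌊1953125/37⌋ = 52787.
Step 4: Compare |C| = 21306 to 52787: satisfied.
The claimed |C| lies below the Hamming bound.


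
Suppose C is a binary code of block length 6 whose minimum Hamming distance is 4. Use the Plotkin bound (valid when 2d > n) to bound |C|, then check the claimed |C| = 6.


Plotkin bound M ≤ 4; given |C| = 6 > bound (violated).

Check applicability: 2d = 8, n = 6.
2d − n = 2 > 0, so Plotkin applies.
Compute d/(2d−n) = 4/2 ≈ 2.0000.
⌊d/(2d−n)⌋ = 2.
Plotkin bound: M ≤ 2·2 = 4.
Given |C| = 6, check: VIOLATED.
This |C| is above the Plotkin bound, so no binary code with n = 6, d = 4 and 6 codewords exists.


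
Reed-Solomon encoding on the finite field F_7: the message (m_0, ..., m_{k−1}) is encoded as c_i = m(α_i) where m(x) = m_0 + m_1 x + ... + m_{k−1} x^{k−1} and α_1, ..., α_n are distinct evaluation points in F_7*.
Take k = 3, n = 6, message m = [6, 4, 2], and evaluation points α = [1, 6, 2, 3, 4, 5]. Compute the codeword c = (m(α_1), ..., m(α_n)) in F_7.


c = [5, 4, 1, 1, 5, 6]

Message polynomial: m(x) = 6 + 4·x + 2·x^2 (mod 7).
For each evaluation point α_i, compute m(α_i) mod 7:
  α_1 = 1: Horner steps 2 → 6 → 5, so m(1) = 5.
  α_2 = 6: Horner steps 2 → 2 → 4, so m(6) = 4.
  α_3 = 2: Horner steps 2 → 1 → 1, so m(2) = 1.
  α_4 = 3: Horner steps 2 → 3 → 1, so m(3) = 1.
  α_5 = 4: Horner steps 2 → 5 → 5, so m(4) = 5.
  α_6 = 5: Horner steps 2 → 0 → 6, so m(5) = 6.
Codeword c = [5, 4, 1, 1, 5, 6] ∈ F_7^6.


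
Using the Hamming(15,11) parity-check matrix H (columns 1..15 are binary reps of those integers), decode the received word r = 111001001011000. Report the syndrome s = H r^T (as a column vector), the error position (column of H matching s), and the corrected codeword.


s = (1, 0, 0, 0)^T, error position = 8, corrected codeword c = 111001011011000

Compute s = H r^T mod 2 one row at a time:
  s_1 = 0 + 1 + 0 + 1 + 1 + 0 + 0 + 0 = 3 ≡ 1 (mod 2).
  s_2 = 0 + 0 + 1 + 0 + 1 + 0 + 0 + 0 = 2 ≡ 0 (mod 2).
  s_3 = 1 + 1 + 1 + 0 + 0 + 1 + 0 + 0 = 4 ≡ 0 (mod 2).
  s_4 = 1 + 1 + 0 + 0 + 1 + 1 + 0 + 0 = 4 ≡ 0 (mod 2).
s = (1, 0, 0, 0)^T — this equals column 8 of H (binary 1000), so error is at position 8.
Correct: flip bit 8 of r = 111001001011000 to get c = 111001011011000.


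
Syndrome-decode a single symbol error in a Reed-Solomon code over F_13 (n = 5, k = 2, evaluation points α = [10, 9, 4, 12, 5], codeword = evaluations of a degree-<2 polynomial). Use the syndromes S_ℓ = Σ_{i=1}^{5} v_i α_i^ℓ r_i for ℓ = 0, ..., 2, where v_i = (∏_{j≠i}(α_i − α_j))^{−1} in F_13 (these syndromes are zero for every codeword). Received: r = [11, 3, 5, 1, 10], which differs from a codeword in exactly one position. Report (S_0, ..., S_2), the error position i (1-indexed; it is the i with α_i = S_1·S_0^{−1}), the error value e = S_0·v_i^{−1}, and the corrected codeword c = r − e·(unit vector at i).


S = (7, 2, 8), error at position 3, error magnitude e = 3, c = [11, 3, 2, 1, 10].

Step 1: column multipliers v_i = (∏_{j≠i}(α_i − α_j))^{−1} mod 13.
  i = 1 (α = 10): (10−9)(10−4)(10−12)(10−5) = 1·6·(−2)·5 = −60 ≡ 5, so v_1 = 5^{−1} = 8 (mod 13).
  i = 2 (α = 9): (9−10)(9−4)(9−12)(9−5) = (−1)·5·(−3)·4 = 60 ≡ 8, so v_2 = 8^{−1} = 5 (mod 13).
  i = 3 (α = 4): (4−10)(4−9)(4−12)(4−5) = (−6)·(−5)·(−8)·(−1) = 240 ≡ 6, so v_3 = 6^{−1} = 11 (mod 13).
  i = 4 (α = 12): (12−10)(12−9)(12−4)(12−5) = 2·3·8·7 = 336 ≡ 11, so v_4 = 11^{−1} = 6 (mod 13).
  i = 5 (α = 5): (5−10)(5−9)(5−4)(5−12) = (−5)·(−4)·1·(−7) = −140 ≡ 3, so v_5 = 3^{−1} = 9 (mod 13).
  v = [8, 5, 11, 6, 9].
Step 2: syndromes of r = [11, 3, 5, 1, 10] (all sums mod 13).
  S_0 = Σ v_i r_i = 8·11 + 5·3 + 11·5 + 6·1 + 9·10 = 254 ≡ 7.
  S_1 = Σ v_i α_i r_i = 8·10·11 + 5·9·3 + 11·4·5 + 6·12·1 + 9·5·10 = 1757 ≡ 2.
  α_i^2 mod 13 = [9, 3, 3, 1, 12].
  S_2 = Σ v_i α_i^2 r_i = 8·9·11 + 5·3·3 + 11·3·5 + 6·1·1 + 9·12·10 = 2088 ≡ 8.
  S = (7, 2, 8) ≠ 0, so r is not a codeword (an error is present).
Step 3: locate the error. For a single error e at position i, S_ℓ = v_i·e·α_i^ℓ, so α_err = S_1/S_0.
  S_0^{−1} = 7^{−1} = 2 (mod 13), so α_err = 2·2 = 4 ≡ 4 = α_3. Error position i = 3.
  Consistency check: S_2/S_1 = 8·7 = 56 ≡ 4 = α_err ✓ (single-error assumption holds).
Step 4: error magnitude e = S_0/v_3 = S_0·∏_{j≠3}(α_3 − α_j) = 7·6 = 42 ≡ 3 (mod 13).
Step 5: correct position 3: c_3 = r_3 − e = 5 − 3 ≡ 2 (mod 13). Hence c = [11, 3, 2, 1, 10].
  Check: interpolating c through the α_i gives m(x) = 9 + 8·x (degree < 2) with m(α_i) = c_i for every i, so c is indeed a codeword.


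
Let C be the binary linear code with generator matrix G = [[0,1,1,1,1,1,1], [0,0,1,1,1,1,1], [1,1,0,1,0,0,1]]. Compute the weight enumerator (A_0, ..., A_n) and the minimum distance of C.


Weight distribution: A_0 = 1, A_1 = 1, A_3 = 1, A_4 = 2, A_5 = 2, A_6 = 1. Minimum distance d = 1.

Enumerate all 2^3 = 8 messages m ∈ F_2^3.
For each, compute codeword c = mG in F_2^7, then tally its weight.
  m = 000 → c = 0000000, weight = 0.
  m = 100 → c = 0111111, weight = 6.
  m = 010 → c = 0011111, weight = 5.
  m = 110 → c = 0100000, weight = 1.
  m = 001 → c = 1101001, weight = 4.
  m = 101 → c = 1010110, weight = 4.
  m = 011 → c = 1110110, weight = 5.
  m = 111 → c = 1001001, weight = 3.
Tally weights:
  weight 0: 1 codewords.
  weight 1: 1 codewords.
  weight 3: 1 codewords.
  weight 4: 2 codewords.
  weight 5: 2 codewords.
  weight 6: 1 codewords.
Minimum distance d = smallest w > 0 with A_w > 0 = 1.
Sanity: Σ A_w = 8 = 2^3 = 8 ✓.


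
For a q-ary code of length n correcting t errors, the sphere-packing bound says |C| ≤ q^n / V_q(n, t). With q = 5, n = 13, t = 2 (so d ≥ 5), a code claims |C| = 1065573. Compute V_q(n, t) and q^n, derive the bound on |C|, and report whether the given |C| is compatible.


V_q(n, t) = 1301, q^n = 1220703125, Hamming bound = 938280, |C| = 1065573 > bound (violated).

Step 1: Compute V_q(n, t) = Σ_{j=0}^2 C(n, j) (q−1)^j.
  j = 0: C(13,0)·(4)^0 = 1·1 = 1.
  j = 1: C(13,1)·(4)^1 = 13·4 = 52.
  j = 2: C(13,2)·(4)^2 = 78·16 = 1248.
  V_q(n, t) = 1 + 52 + 1248 = 1301.
Step 2: q^n = 5^13 = 1220703125.
Step 3: Hamming bound ⌊q^n / V_q(n,t)⌋ = ⌊1220703125/1301⌋ = 938280.
Step 4: Compare |C| = 1065573 to 938280: violated.
The claimed |C| lies above the Hamming bound, so no 5-ary code of length 13 with d ≥ 5 can have 1065573 codewords.


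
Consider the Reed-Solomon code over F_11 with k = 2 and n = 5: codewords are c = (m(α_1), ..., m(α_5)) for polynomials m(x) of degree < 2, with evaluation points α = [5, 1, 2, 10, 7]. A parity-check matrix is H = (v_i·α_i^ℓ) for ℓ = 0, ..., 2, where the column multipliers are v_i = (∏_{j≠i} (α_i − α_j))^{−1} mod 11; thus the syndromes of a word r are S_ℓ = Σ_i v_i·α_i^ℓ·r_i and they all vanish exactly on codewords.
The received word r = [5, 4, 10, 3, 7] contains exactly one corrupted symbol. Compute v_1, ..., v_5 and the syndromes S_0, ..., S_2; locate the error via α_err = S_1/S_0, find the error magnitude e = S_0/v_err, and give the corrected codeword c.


S = (1, 5, 3), error at position 1, error magnitude e = 10, c = [6, 4, 10, 3, 7].

Step 1: column multipliers v_i = (∏_{j≠i}(α_i − α_j))^{−1} mod 11.
  i = 1 (α = 5): (5−1)(5−2)(5−10)(5−7) = 4·3·(−5)·(−2) = 120 ≡ 10, so v_1 = 10^{−1} = 10 (mod 11).
  i = 2 (α = 1): (1−5)(1−2)(1−10)(1−7) = (−4)·(−1)·(−9)·(−6) = 216 ≡ 7, so v_2 = 7^{−1} = 8 (mod 11).
  i = 3 (α = 2): (2−5)(2−1)(2−10)(2−7) = (−3)·1·(−8)·(−5) = −120 ≡ 1, so v_3 = 1^{−1} = 1 (mod 11).
  i = 4 (α = 10): (10−5)(10−1)(10−2)(10−7) = 5·9·8·3 = 1080 ≡ 2, so v_4 = 2^{−1} = 6 (mod 11).
  i = 5 (α = 7): (7−5)(7−1)(7−2)(7−10) = 2·6·5·(−3) = −180 ≡ 7, so v_5 = 7^{−1} = 8 (mod 11).
  v = [10, 8, 1, 6, 8].
Step 2: syndromes of r = [5, 4, 10, 3, 7] (all sums mod 11).
  S_0 = Σ v_i r_i = 10·5 + 8·4 + 1·10 + 6·3 + 8·7 = 166 ≡ 1.
  S_1 = Σ v_i α_i r_i = 10·5·5 + 8·1·4 + 1·2·10 + 6·10·3 + 8·7·7 = 874 ≡ 5.
  α_i^2 mod 11 = [3, 1, 4, 1, 5].
  S_2 = Σ v_i α_i^2 r_i = 10·3·5 + 8·1·4 + 1·4·10 + 6·1·3 + 8·5·7 = 520 ≡ 3.
  S = (1, 5, 3) ≠ 0, so r is not a codeword (an error is present).
Step 3: locate the error. For a single error e at position i, S_ℓ = v_i·e·α_i^ℓ, so α_err = S_1/S_0.
  S_0^{−1} = 1^{−1} = 1 (mod 11), so α_err = 5·1 = 5 ≡ 5 = α_1. Error position i = 1.
  Consistency check: S_2/S_1 = 3·9 = 27 ≡ 5 = α_err ✓ (single-error assumption holds).
Step 4: error magnitude e = S_0/v_1 = S_0·∏_{j≠1}(α_1 − α_j) = 1·10 = 10 ≡ 10 (mod 11).
Step 5: correct position 1: c_1 = r_1 − e = 5 − 10 ≡ 6 (mod 11). Hence c = [6, 4, 10, 3, 7].
  Check: interpolating c through the α_i gives m(x) = 9 + 6·x (degree < 2) with m(α_i) = c_i for every i, so c is indeed a codeword.


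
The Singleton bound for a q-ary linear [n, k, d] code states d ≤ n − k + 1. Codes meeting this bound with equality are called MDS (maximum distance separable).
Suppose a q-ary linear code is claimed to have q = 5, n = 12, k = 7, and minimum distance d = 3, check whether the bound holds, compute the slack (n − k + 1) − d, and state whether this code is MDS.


Singleton RHS = n − k + 1 = 6, slack = 3, bound satisfied, not MDS.

Singleton bound: d ≤ n − k + 1.
Here n = 12, k = 7, so n − k + 1 = 6.
Given d = 3, check d ≤ 6: YES.
Slack = (n − k + 1) − d = 3.
The code is NOT MDS (slack = 3 > 0).
Description: the claimed parameters are [12, 7, 3]_5; such a code would be non-MDS.


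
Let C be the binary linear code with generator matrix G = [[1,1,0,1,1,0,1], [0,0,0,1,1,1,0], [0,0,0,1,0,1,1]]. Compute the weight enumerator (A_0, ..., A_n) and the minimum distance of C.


Weight distribution: A_0 = 1, A_2 = 1, A_3 = 3, A_4 = 2, A_5 = 1. Minimum distance d = 2.

Enumerate all 2^3 = 8 messages m ∈ F_2^3.
For each, compute codeword c = mG in F_2^7, then tally its weight.
  m = 000 → c = 0000000, weight = 0.
  m = 100 → c = 1101101, weight = 5.
  m = 010 → c = 0001110, weight = 3.
  m = 110 → c = 1100011, weight = 4.
  m = 001 → c = 0001011, weight = 3.
  m = 101 → c = 1100110, weight = 4.
  m = 011 → c = 0000101, weight = 2.
  m = 111 → c = 1101000, weight = 3.
Tally weights:
  weight 0: 1 codewords.
  weight 2: 1 codewords.
  weight 3: 3 codewords.
  weight 4: 2 codewords.
  weight 5: 1 codewords.
Minimum distance d = smallest w > 0 with A_w > 0 = 2.
Sanity: Σ A_w = 8 = 2^3 = 8 ✓.


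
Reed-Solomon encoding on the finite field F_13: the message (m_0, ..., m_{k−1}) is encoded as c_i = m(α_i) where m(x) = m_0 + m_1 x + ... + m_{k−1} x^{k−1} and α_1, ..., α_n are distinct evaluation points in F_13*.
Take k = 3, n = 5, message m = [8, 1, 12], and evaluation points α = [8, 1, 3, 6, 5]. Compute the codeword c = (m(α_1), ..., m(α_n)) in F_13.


c = [4, 8, 2, 4, 1]

Message polynomial: m(x) = 8 + 1·x + 12·x^2 (mod 13).
For each evaluation point α_i, compute m(α_i) mod 13:
  α_1 = 8: Horner steps 12 → 6 → 4, so m(8) = 4.
  α_2 = 1: Horner steps 12 → 0 → 8, so m(1) = 8.
  α_3 = 3: Horner steps 12 → 11 → 2, so m(3) = 2.
  α_4 = 6: Horner steps 12 → 8 → 4, so m(6) = 4.
  α_5 = 5: Horner steps 12 → 9 → 1, so m(5) = 1.
Codeword c = [4, 8, 2, 4, 1] ∈ F_13^5.


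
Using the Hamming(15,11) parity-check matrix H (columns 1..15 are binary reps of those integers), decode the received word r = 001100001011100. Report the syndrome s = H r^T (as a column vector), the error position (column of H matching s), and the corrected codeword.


s = (0, 1, 0, 0)^T, error position = 4, corrected codeword c = 001000001011100

Compute s = H r^T mod 2 one row at a time:
  s_1 = 0 + 1 + 0 + 1 + 1 + 1 + 0 + 0 = 4 ≡ 0 (mod 2).
  s_2 = 1 + 0 + 0 + 0 + 1 + 1 + 0 + 0 = 3 ≡ 1 (mod 2).
  s_3 = 0 + 1 + 0 + 0 + 0 + 1 + 0 + 0 = 2 ≡ 0 (mod 2).
  s_4 = 0 + 1 + 0 + 0 + 1 + 1 + 1 + 0 = 4 ≡ 0 (mod 2).
s = (0, 1, 0, 0)^T — this equals column 4 of H (binary 0100), so error is at position 4.
Correct: flip bit 4 of r = 001100001011100 to get c = 001000001011100.


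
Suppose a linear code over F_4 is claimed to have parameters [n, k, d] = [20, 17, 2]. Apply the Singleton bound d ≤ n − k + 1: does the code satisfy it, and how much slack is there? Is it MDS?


Singleton RHS = n − k + 1 = 4, slack = 2, bound satisfied, not MDS.

Singleton bound: d ≤ n − k + 1.
Here n = 20, k = 17, so n − k + 1 = 4.
Given d = 2, check d ≤ 4: YES.
Slack = (n − k + 1) − d = 2.
The code is NOT MDS (slack = 2 > 0).
Description: the claimed parameters are [20, 17, 2]_4; such a code would be non-MDS.


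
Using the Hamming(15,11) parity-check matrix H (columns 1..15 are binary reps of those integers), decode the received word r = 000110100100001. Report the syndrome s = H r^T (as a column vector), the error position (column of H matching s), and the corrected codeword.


s = (0, 0, 1, 1)^T, error position = 3, corrected codeword c = 001110100100001

Compute s = H r^T mod 2 one row at a time:
  s_1 = 0 + 0 + 1 + 0 + 0 + 0 + 0 + 1 = 2 ≡ 0 (mod 2).
  s_2 = 1 + 1 + 0 + 1 + 0 + 0 + 0 + 1 = 4 ≡ 0 (mod 2).
  s_3 = 0 + 0 + 0 + 1 + 1 + 0 + 0 + 1 = 3 ≡ 1 (mod 2).
  s_4 = 0 + 0 + 1 + 1 + 0 + 0 + 0 + 1 = 3 ≡ 1 (mod 2).
s = (0, 0, 1, 1)^T — this equals column 3 of H (binary 0011), so error is at position 3.
Correct: flip bit 3 of r = 000110100100001 to get c = 001110100100001.


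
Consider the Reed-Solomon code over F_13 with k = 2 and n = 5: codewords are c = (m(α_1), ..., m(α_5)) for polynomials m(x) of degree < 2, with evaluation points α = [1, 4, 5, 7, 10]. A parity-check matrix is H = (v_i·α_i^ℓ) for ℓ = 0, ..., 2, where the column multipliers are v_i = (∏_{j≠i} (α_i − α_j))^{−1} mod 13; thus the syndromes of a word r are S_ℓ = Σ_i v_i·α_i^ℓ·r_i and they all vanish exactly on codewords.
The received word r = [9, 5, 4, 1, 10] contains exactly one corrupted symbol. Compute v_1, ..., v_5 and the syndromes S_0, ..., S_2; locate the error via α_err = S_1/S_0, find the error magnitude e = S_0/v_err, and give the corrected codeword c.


S = (9, 6, 4), error at position 3, error magnitude e = 9, c = [9, 5, 8, 1, 10].

Step 1: column multipliers v_i = (∏_{j≠i}(α_i − α_j))^{−1} mod 13.
  i = 1 (α = 1): (1−4)(1−5)(1−7)(1−10) = (−3)·(−4)·(−6)·(−9) = 648 ≡ 11, so v_1 = 11^{−1} = 6 (mod 13).
  i = 2 (α = 4): (4−1)(4−5)(4−7)(4−10) = 3·(−1)·(−3)·(−6) = −54 ≡ 11, so v_2 = 11^{−1} = 6 (mod 13).
  i = 3 (α = 5): (5−1)(5−4)(5−7)(5−10) = 4·1·(−2)·(−5) = 40 ≡ 1, so v_3 = 1^{−1} = 1 (mod 13).
  i = 4 (α = 7): (7−1)(7−4)(7−5)(7−10) = 6·3·2·(−3) = −108 ≡ 9, so v_4 = 9^{−1} = 3 (mod 13).
  i = 5 (α = 10): (10−1)(10−4)(10−5)(10−7) = 9·6·5·3 = 810 ≡ 4, so v_5 = 4^{−1} = 10 (mod 13).
  v = [6, 6, 1, 3, 10].
Step 2: syndromes of r = [9, 5, 4, 1, 10] (all sums mod 13).
  S_0 = Σ v_i r_i = 6·9 + 6·5 + 1·4 + 3·1 + 10·10 = 191 ≡ 9.
  S_1 = Σ v_i α_i r_i = 6·1·9 + 6·4·5 + 1·5·4 + 3·7·1 + 10·10·10 = 1215 ≡ 6.
  α_i^2 mod 13 = [1, 3, 12, 10, 9].
  S_2 = Σ v_i α_i^2 r_i = 6·1·9 + 6·3·5 + 1·12·4 + 3·10·1 + 10·9·10 = 1122 ≡ 4.
  S = (9, 6, 4) ≠ 0, so r is not a codeword (an error is present).
Step 3: locate the error. For a single error e at position i, S_ℓ = v_i·e·α_i^ℓ, so α_err = S_1/S_0.
  S_0^{−1} = 9^{−1} = 3 (mod 13), so α_err = 6·3 = 18 ≡ 5 = α_3. Error position i = 3.
  Consistency check: S_2/S_1 = 4·11 = 44 ≡ 5 = α_err ✓ (single-error assumption holds).
Step 4: error magnitude e = S_0/v_3 = S_0·∏_{j≠3}(α_3 − α_j) = 9·1 = 9 ≡ 9 (mod 13).
Step 5: correct position 3: c_3 = r_3 − e = 4 − 9 ≡ 8 (mod 13). Hence c = [9, 5, 8, 1, 10].
  Check: interpolating c through the α_i gives m(x) = 6 + 3·x (degree < 2) with m(α_i) = c_i for every i, so c is indeed a codeword.


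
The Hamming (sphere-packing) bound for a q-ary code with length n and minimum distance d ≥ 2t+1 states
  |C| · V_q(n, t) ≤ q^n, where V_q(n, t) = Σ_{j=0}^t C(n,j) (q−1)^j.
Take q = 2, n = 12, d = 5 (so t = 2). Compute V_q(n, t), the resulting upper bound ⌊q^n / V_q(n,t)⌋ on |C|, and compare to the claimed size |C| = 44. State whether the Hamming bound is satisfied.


V_q(n, t) = 79, q^n = 4096, Hamming bound = 51, |C| = 44 ≤ bound (satisfied).

Step 1: Compute V_q(n, t) = Σ_{j=0}^2 C(n, j) (q−1)^j.
  j = 0: C(12,0)·(1)^0 = 1·1 = 1.
  j = 1: C(12,1)·(1)^1 = 12·1 = 12.
  j = 2: C(12,2)·(1)^2 = 66·1 = 66.
  V_q(n, t) = 1 + 12 + 66 = 79.
Step 2: q^n = 2^12 = 4096.
Step 3: Hamming bound ⌊q^n / V_q(n,t)⌋ = ⌊4096/79⌋ = 51.
Step 4: Compare |C| = 44 to 51: satisfied.
The claimed |C| lies below the Hamming bound.
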